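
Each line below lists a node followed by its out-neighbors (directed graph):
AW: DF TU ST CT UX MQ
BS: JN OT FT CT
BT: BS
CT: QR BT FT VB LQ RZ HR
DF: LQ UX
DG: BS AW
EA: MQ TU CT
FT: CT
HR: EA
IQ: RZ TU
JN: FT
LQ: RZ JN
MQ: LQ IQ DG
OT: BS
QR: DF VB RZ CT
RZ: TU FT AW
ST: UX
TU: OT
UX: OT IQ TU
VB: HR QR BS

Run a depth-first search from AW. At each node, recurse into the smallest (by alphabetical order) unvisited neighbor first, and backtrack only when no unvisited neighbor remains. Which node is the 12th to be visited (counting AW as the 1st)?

Visit AW
AW → CT
CT → BT
BT → BS
BS → FT
BS → JN
BS → OT
CT → HR
HR → EA
EA → MQ
MQ → DG
MQ → IQ
IQ → RZ
RZ → TU
MQ → LQ
CT → QR
QR → DF
DF → UX
QR → VB
AW → ST

Visit order: AW, CT, BT, BS, FT, JN, OT, HR, EA, MQ, DG, IQ, RZ, TU, LQ, QR, DF, UX, VB, ST

IQ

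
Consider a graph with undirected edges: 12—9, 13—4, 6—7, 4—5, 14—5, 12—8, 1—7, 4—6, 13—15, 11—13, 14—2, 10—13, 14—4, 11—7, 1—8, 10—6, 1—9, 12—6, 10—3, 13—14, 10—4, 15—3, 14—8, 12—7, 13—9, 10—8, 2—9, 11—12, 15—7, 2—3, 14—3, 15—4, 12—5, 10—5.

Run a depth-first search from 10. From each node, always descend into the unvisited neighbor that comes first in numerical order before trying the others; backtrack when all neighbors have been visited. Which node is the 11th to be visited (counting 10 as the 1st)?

Visit 10
10 → 3
3 → 2
2 → 9
9 → 1
1 → 7
7 → 6
6 → 4
4 → 5
5 → 12
12 → 8
8 → 14
14 → 13
13 → 11
13 → 15

Visit order: 10, 3, 2, 9, 1, 7, 6, 4, 5, 12, 8, 14, 13, 11, 15

8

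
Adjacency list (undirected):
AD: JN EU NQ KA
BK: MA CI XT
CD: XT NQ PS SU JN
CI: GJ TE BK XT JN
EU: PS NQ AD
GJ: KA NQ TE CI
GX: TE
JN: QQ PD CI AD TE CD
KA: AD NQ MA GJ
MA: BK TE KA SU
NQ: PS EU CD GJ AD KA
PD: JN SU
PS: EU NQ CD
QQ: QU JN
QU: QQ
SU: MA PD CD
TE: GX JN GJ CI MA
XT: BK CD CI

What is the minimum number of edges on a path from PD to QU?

3

Level 0: PD
Level 1: JN, SU
Level 2: AD, CD, CI, MA, QQ, TE
Level 3: BK, EU, GJ, GX, KA, NQ, PS, QU, XT
QU first appears at level 3.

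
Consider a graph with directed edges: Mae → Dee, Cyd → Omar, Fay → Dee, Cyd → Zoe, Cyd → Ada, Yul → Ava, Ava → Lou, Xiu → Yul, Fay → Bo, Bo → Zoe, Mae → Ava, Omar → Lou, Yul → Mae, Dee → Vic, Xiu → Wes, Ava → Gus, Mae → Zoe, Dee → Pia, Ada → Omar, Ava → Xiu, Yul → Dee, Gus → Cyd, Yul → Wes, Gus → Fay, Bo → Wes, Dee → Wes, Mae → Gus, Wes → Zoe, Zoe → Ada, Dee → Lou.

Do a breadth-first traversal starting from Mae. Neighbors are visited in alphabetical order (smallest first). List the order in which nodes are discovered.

Visit Mae; enqueue Ava, Dee, Gus, Zoe → queue [Ava, Dee, Gus, Zoe]
Visit Ava; enqueue Lou, Xiu → queue [Dee, Gus, Zoe, Lou, Xiu]
Visit Dee; enqueue Pia, Vic, Wes → queue [Gus, Zoe, Lou, Xiu, Pia, Vic, Wes]
Visit Gus; enqueue Cyd, Fay → queue [Zoe, Lou, Xiu, Pia, Vic, Wes, Cyd, Fay]
Visit Zoe; enqueue Ada → queue [Lou, Xiu, Pia, Vic, Wes, Cyd, Fay, Ada]
Visit Lou → queue [Xiu, Pia, Vic, Wes, Cyd, Fay, Ada]
Visit Xiu; enqueue Yul → queue [Pia, Vic, Wes, Cyd, Fay, Ada, Yul]
Visit Pia → queue [Vic, Wes, Cyd, Fay, Ada, Yul]
Visit Vic → queue [Wes, Cyd, Fay, Ada, Yul]
Visit Wes → queue [Cyd, Fay, Ada, Yul]
Visit Cyd; enqueue Omar → queue [Fay, Ada, Yul, Omar]
Visit Fay; enqueue Bo → queue [Ada, Yul, Omar, Bo]
Visit Ada → queue [Yul, Omar, Bo]
Visit Yul → queue [Omar, Bo]
Visit Omar → queue [Bo]
Visit Bo → queue []

Mae, Ava, Dee, Gus, Zoe, Lou, Xiu, Pia, Vic, Wes, Cyd, Fay, Ada, Yul, Omar, Bo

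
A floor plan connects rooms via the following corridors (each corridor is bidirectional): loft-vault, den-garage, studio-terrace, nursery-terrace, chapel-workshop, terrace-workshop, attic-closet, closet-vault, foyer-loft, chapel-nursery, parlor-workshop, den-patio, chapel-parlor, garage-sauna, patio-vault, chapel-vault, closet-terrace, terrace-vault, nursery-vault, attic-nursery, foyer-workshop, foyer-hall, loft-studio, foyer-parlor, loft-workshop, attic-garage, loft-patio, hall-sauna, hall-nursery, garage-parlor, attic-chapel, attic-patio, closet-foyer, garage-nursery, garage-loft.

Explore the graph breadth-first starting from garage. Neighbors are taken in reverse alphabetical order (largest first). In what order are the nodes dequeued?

Visit garage; enqueue sauna, parlor, nursery, loft, den, attic → queue [sauna, parlor, nursery, loft, den, attic]
Visit sauna; enqueue hall → queue [parlor, nursery, loft, den, attic, hall]
Visit parlor; enqueue workshop, foyer, chapel → queue [nursery, loft, den, attic, hall, workshop, foyer, chapel]
Visit nursery; enqueue vault, terrace → queue [loft, den, attic, hall, workshop, foyer, chapel, vault, terrace]
Visit loft; enqueue studio, patio → queue [den, attic, hall, workshop, foyer, chapel, vault, terrace, studio, patio]
Visit den → queue [attic, hall, workshop, foyer, chapel, vault, terrace, studio, patio]
Visit attic; enqueue closet → queue [hall, workshop, foyer, chapel, vault, terrace, studio, patio, closet]
Visit hall → queue [workshop, foyer, chapel, vault, terrace, studio, patio, closet]
Visit workshop → queue [foyer, chapel, vault, terrace, studio, patio, closet]
Visit foyer → queue [chapel, vault, terrace, studio, patio, closet]
Visit chapel → queue [vault, terrace, studio, patio, closet]
Visit vault → queue [terrace, studio, patio, closet]
Visit terrace → queue [studio, patio, closet]
Visit studio → queue [patio, closet]
Visit patio → queue [closet]
Visit closet → queue []

garage, sauna, parlor, nursery, loft, den, attic, hall, workshop, foyer, chapel, vault, terrace, studio, patio, closet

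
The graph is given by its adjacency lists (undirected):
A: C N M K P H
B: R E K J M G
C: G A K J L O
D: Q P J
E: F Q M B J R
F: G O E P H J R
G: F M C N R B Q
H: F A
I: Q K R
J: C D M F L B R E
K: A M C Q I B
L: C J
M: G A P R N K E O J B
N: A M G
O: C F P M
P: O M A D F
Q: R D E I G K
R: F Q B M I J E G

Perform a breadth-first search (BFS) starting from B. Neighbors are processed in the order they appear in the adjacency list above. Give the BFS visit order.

B -> R -> E -> K -> J -> M -> G -> F -> Q -> I -> A -> C -> D -> L -> P -> N -> O -> H

Visit B; enqueue R, E, K, J, M, G → queue [R, E, K, J, M, G]
Visit R; enqueue F, Q, I → queue [E, K, J, M, G, F, Q, I]
Visit E → queue [K, J, M, G, F, Q, I]
Visit K; enqueue A, C → queue [J, M, G, F, Q, I, A, C]
Visit J; enqueue D, L → queue [M, G, F, Q, I, A, C, D, L]
Visit M; enqueue P, N, O → queue [G, F, Q, I, A, C, D, L, P, N, O]
Visit G → queue [F, Q, I, A, C, D, L, P, N, O]
Visit F; enqueue H → queue [Q, I, A, C, D, L, P, N, O, H]
Visit Q → queue [I, A, C, D, L, P, N, O, H]
Visit I → queue [A, C, D, L, P, N, O, H]
Visit A → queue [C, D, L, P, N, O, H]
Visit C → queue [D, L, P, N, O, H]
Visit D → queue [L, P, N, O, H]
Visit L → queue [P, N, O, H]
Visit P → queue [N, O, H]
Visit N → queue [O, H]
Visit O → queue [H]
Visit H → queue []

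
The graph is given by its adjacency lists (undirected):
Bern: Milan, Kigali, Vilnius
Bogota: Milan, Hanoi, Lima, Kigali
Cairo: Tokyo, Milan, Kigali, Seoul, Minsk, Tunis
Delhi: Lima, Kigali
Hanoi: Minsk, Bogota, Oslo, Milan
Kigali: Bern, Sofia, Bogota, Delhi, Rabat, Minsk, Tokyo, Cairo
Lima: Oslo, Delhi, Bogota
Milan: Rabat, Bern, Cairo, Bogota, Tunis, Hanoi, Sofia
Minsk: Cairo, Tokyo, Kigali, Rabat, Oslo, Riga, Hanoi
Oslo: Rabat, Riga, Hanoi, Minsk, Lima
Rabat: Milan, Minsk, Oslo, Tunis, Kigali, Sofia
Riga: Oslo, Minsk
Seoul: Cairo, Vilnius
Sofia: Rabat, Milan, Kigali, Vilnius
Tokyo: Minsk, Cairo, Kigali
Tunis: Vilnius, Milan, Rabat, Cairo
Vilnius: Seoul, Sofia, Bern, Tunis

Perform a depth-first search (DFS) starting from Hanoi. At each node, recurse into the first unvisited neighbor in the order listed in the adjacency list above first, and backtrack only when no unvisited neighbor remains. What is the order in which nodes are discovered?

Visit Hanoi
Hanoi → Minsk
Minsk → Cairo
Cairo → Tokyo
Tokyo → Kigali
Kigali → Bern
Bern → Milan
Milan → Rabat
Rabat → Oslo
Oslo → Riga
Oslo → Lima
Lima → Delhi
Lima → Bogota
Rabat → Tunis
Tunis → Vilnius
Vilnius → Seoul
Vilnius → Sofia

Hanoi, Minsk, Cairo, Tokyo, Kigali, Bern, Milan, Rabat, Oslo, Riga, Lima, Delhi, Bogota, Tunis, Vilnius, Seoul, Sofia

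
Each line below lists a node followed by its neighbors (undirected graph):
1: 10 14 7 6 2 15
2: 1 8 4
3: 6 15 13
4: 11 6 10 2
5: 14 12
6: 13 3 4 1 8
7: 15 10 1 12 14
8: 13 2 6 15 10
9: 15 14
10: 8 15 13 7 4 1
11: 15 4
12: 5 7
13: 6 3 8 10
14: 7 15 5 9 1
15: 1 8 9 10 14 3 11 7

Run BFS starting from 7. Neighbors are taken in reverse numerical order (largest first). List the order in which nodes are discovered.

7 15 14 12 10 1 11 9 8 3 5 13 4 6 2

Visit 7; enqueue 15, 14, 12, 10, 1 → queue [15, 14, 12, 10, 1]
Visit 15; enqueue 11, 9, 8, 3 → queue [14, 12, 10, 1, 11, 9, 8, 3]
Visit 14; enqueue 5 → queue [12, 10, 1, 11, 9, 8, 3, 5]
Visit 12 → queue [10, 1, 11, 9, 8, 3, 5]
Visit 10; enqueue 13, 4 → queue [1, 11, 9, 8, 3, 5, 13, 4]
Visit 1; enqueue 6, 2 → queue [11, 9, 8, 3, 5, 13, 4, 6, 2]
Visit 11 → queue [9, 8, 3, 5, 13, 4, 6, 2]
Visit 9 → queue [8, 3, 5, 13, 4, 6, 2]
Visit 8 → queue [3, 5, 13, 4, 6, 2]
Visit 3 → queue [5, 13, 4, 6, 2]
Visit 5 → queue [13, 4, 6, 2]
Visit 13 → queue [4, 6, 2]
Visit 4 → queue [6, 2]
Visit 6 → queue [2]
Visit 2 → queue []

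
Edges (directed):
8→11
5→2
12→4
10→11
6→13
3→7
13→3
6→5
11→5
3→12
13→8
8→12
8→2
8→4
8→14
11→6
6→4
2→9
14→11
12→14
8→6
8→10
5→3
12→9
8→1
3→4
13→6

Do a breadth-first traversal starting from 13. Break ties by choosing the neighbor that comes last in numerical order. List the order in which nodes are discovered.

Visit 13; enqueue 8, 6, 3 → queue [8, 6, 3]
Visit 8; enqueue 14, 12, 11, 10, 4, 2, 1 → queue [6, 3, 14, 12, 11, 10, 4, 2, 1]
Visit 6; enqueue 5 → queue [3, 14, 12, 11, 10, 4, 2, 1, 5]
Visit 3; enqueue 7 → queue [14, 12, 11, 10, 4, 2, 1, 5, 7]
Visit 14 → queue [12, 11, 10, 4, 2, 1, 5, 7]
Visit 12; enqueue 9 → queue [11, 10, 4, 2, 1, 5, 7, 9]
Visit 11 → queue [10, 4, 2, 1, 5, 7, 9]
Visit 10 → queue [4, 2, 1, 5, 7, 9]
Visit 4 → queue [2, 1, 5, 7, 9]
Visit 2 → queue [1, 5, 7, 9]
Visit 1 → queue [5, 7, 9]
Visit 5 → queue [7, 9]
Visit 7 → queue [9]
Visit 9 → queue []

13, 8, 6, 3, 14, 12, 11, 10, 4, 2, 1, 5, 7, 9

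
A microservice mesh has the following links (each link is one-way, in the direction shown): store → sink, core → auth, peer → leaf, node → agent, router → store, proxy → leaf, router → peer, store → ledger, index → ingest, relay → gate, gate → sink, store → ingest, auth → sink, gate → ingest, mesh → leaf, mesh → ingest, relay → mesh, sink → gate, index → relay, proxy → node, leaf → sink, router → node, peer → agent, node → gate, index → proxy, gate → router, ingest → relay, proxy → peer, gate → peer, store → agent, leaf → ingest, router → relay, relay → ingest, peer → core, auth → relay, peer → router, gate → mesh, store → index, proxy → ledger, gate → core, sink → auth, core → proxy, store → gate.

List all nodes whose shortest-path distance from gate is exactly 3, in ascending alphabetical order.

index, ledger

Level 0: gate
Level 1: core, ingest, mesh, peer, router, sink
Level 2: agent, auth, leaf, node, proxy, relay, store
Level 3: index, ledger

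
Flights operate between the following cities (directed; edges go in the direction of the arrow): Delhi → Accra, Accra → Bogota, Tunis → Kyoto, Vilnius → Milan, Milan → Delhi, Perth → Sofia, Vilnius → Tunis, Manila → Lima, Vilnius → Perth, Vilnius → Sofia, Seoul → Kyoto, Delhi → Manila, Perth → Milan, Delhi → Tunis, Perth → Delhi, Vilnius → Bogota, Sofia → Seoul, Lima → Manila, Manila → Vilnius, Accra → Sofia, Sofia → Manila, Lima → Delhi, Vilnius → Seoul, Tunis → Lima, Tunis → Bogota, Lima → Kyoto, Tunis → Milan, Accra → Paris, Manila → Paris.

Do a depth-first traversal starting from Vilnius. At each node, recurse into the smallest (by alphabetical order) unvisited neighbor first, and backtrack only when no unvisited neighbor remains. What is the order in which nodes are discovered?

Vilnius, Bogota, Milan, Delhi, Accra, Paris, Sofia, Manila, Lima, Kyoto, Seoul, Tunis, Perth

Visit Vilnius
Vilnius → Bogota
Vilnius → Milan
Milan → Delhi
Delhi → Accra
Accra → Paris
Accra → Sofia
Sofia → Manila
Manila → Lima
Lima → Kyoto
Sofia → Seoul
Delhi → Tunis
Vilnius → Perth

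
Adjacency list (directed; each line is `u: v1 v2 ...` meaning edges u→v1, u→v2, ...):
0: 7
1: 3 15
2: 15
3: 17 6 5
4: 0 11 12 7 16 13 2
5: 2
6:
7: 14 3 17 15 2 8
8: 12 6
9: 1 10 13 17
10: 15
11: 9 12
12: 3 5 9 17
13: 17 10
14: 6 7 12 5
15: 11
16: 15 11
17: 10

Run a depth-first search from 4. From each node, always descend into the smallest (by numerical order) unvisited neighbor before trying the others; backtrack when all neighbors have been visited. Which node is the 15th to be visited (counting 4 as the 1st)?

12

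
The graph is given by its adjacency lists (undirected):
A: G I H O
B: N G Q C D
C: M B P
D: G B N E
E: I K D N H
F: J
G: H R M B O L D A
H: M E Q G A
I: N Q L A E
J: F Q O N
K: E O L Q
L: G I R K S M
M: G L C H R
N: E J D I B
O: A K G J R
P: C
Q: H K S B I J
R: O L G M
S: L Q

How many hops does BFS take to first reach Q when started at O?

2

Level 0: O
Level 1: A, G, J, K, R
Level 2: B, D, E, F, H, I, L, M, N, Q
Level 3: C, S
Level 4: P
Q first appears at level 2.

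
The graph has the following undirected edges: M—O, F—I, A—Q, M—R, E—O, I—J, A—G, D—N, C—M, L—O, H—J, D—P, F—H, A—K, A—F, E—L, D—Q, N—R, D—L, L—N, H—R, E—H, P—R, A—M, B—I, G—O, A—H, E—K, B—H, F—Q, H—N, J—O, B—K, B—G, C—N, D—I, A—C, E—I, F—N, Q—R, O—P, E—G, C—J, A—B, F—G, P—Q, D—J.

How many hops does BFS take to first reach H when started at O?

2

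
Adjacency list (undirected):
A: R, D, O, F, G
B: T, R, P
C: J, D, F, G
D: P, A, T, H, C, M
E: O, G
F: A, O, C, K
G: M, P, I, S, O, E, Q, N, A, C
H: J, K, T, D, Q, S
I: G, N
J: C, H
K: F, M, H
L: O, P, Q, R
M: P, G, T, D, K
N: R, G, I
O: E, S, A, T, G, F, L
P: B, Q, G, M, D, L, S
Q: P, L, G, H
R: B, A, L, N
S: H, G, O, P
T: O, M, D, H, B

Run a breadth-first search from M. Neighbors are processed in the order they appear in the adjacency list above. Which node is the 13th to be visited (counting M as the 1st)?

Visit M; enqueue P, G, T, D, K → queue [P, G, T, D, K]
Visit P; enqueue B, Q, L, S → queue [G, T, D, K, B, Q, L, S]
Visit G; enqueue I, O, E, N, A, C → queue [T, D, K, B, Q, L, S, I, O, E, N, A, C]
Visit T; enqueue H → queue [D, K, B, Q, L, S, I, O, E, N, A, C, H]
Visit D → queue [K, B, Q, L, S, I, O, E, N, A, C, H]
Visit K; enqueue F → queue [B, Q, L, S, I, O, E, N, A, C, H, F]
Visit B; enqueue R → queue [Q, L, S, I, O, E, N, A, C, H, F, R]
Visit Q → queue [L, S, I, O, E, N, A, C, H, F, R]
Visit L → queue [S, I, O, E, N, A, C, H, F, R]
Visit S → queue [I, O, E, N, A, C, H, F, R]
Visit I → queue [O, E, N, A, C, H, F, R]
Visit O → queue [E, N, A, C, H, F, R]
Visit E → queue [N, A, C, H, F, R]
Visit N → queue [A, C, H, F, R]
Visit A → queue [C, H, F, R]
Visit C; enqueue J → queue [H, F, R, J]
Visit H → queue [F, R, J]
Visit F → queue [R, J]
Visit R → queue [J]
Visit J → queue []

Visit order: M, P, G, T, D, K, B, Q, L, S, I, O, E, N, A, C, H, F, R, J

E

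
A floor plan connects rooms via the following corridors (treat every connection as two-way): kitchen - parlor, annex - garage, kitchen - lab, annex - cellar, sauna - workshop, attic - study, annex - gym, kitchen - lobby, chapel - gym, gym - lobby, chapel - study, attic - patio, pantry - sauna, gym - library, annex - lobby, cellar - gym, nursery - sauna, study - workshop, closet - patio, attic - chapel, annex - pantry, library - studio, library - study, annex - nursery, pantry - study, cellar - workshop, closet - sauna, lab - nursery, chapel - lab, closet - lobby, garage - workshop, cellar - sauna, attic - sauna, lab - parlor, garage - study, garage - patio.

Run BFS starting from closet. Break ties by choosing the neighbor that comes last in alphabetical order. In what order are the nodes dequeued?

Visit closet; enqueue sauna, patio, lobby → queue [sauna, patio, lobby]
Visit sauna; enqueue workshop, pantry, nursery, cellar, attic → queue [patio, lobby, workshop, pantry, nursery, cellar, attic]
Visit patio; enqueue garage → queue [lobby, workshop, pantry, nursery, cellar, attic, garage]
Visit lobby; enqueue kitchen, gym, annex → queue [workshop, pantry, nursery, cellar, attic, garage, kitchen, gym, annex]
Visit workshop; enqueue study → queue [pantry, nursery, cellar, attic, garage, kitchen, gym, annex, study]
Visit pantry → queue [nursery, cellar, attic, garage, kitchen, gym, annex, study]
Visit nursery; enqueue lab → queue [cellar, attic, garage, kitchen, gym, annex, study, lab]
Visit cellar → queue [attic, garage, kitchen, gym, annex, study, lab]
Visit attic; enqueue chapel → queue [garage, kitchen, gym, annex, study, lab, chapel]
Visit garage → queue [kitchen, gym, annex, study, lab, chapel]
Visit kitchen; enqueue parlor → queue [gym, annex, study, lab, chapel, parlor]
Visit gym; enqueue library → queue [annex, study, lab, chapel, parlor, library]
Visit annex → queue [study, lab, chapel, parlor, library]
Visit study → queue [lab, chapel, parlor, library]
Visit lab → queue [chapel, parlor, library]
Visit chapel → queue [parlor, library]
Visit parlor → queue [library]
Visit library; enqueue studio → queue [studio]
Visit studio → queue []

closet -> sauna -> patio -> lobby -> workshop -> pantry -> nursery -> cellar -> attic -> garage -> kitchen -> gym -> annex -> study -> lab -> chapel -> parlor -> library -> studio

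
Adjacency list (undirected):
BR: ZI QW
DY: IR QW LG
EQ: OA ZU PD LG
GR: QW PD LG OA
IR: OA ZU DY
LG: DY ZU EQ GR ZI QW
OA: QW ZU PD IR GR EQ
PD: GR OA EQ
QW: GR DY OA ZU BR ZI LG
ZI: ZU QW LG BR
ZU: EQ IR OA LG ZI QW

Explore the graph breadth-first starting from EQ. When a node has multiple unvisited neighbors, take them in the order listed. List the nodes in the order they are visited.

EQ → OA → ZU → PD → LG → QW → IR → GR → ZI → DY → BR

Visit EQ; enqueue OA, ZU, PD, LG → queue [OA, ZU, PD, LG]
Visit OA; enqueue QW, IR, GR → queue [ZU, PD, LG, QW, IR, GR]
Visit ZU; enqueue ZI → queue [PD, LG, QW, IR, GR, ZI]
Visit PD → queue [LG, QW, IR, GR, ZI]
Visit LG; enqueue DY → queue [QW, IR, GR, ZI, DY]
Visit QW; enqueue BR → queue [IR, GR, ZI, DY, BR]
Visit IR → queue [GR, ZI, DY, BR]
Visit GR → queue [ZI, DY, BR]
Visit ZI → queue [DY, BR]
Visit DY → queue [BR]
Visit BR → queue []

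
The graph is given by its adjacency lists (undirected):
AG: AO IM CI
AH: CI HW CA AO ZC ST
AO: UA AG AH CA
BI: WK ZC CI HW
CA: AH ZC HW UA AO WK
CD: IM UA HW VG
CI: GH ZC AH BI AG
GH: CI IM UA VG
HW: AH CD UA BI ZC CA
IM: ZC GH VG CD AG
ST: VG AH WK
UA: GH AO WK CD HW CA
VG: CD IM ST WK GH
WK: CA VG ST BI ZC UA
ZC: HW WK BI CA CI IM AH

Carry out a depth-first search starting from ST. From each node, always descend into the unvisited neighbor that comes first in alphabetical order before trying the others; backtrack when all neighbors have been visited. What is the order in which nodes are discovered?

ST, AH, AO, AG, CI, BI, HW, CA, UA, CD, IM, GH, VG, WK, ZC

Visit ST
ST → AH
AH → AO
AO → AG
AG → CI
CI → BI
BI → HW
HW → CA
CA → UA
UA → CD
CD → IM
IM → GH
GH → VG
VG → WK
WK → ZC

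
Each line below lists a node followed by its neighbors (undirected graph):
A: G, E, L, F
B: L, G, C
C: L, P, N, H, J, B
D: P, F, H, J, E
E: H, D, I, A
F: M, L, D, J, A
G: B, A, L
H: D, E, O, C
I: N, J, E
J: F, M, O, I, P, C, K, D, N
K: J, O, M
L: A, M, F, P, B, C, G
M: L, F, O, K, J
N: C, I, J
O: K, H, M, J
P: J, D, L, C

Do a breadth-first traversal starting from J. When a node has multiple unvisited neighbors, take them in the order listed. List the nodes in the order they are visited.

J → F → M → O → I → P → C → K → D → N → L → A → H → E → B → G

Visit J; enqueue F, M, O, I, P, C, K, D, N → queue [F, M, O, I, P, C, K, D, N]
Visit F; enqueue L, A → queue [M, O, I, P, C, K, D, N, L, A]
Visit M → queue [O, I, P, C, K, D, N, L, A]
Visit O; enqueue H → queue [I, P, C, K, D, N, L, A, H]
Visit I; enqueue E → queue [P, C, K, D, N, L, A, H, E]
Visit P → queue [C, K, D, N, L, A, H, E]
Visit C; enqueue B → queue [K, D, N, L, A, H, E, B]
Visit K → queue [D, N, L, A, H, E, B]
Visit D → queue [N, L, A, H, E, B]
Visit N → queue [L, A, H, E, B]
Visit L; enqueue G → queue [A, H, E, B, G]
Visit A → queue [H, E, B, G]
Visit H → queue [E, B, G]
Visit E → queue [B, G]
Visit B → queue [G]
Visit G → queue []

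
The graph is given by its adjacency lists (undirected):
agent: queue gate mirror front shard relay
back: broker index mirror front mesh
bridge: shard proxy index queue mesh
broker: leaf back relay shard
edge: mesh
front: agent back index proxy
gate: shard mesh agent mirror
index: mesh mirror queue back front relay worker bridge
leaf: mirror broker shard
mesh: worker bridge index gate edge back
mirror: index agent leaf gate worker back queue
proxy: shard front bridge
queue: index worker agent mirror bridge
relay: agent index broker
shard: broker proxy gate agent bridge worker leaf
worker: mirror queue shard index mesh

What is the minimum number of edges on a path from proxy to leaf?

2

Level 0: proxy
Level 1: bridge, front, shard
Level 2: agent, back, broker, gate, index, leaf, mesh, queue, worker
Level 3: edge, mirror, relay
leaf first appears at level 2.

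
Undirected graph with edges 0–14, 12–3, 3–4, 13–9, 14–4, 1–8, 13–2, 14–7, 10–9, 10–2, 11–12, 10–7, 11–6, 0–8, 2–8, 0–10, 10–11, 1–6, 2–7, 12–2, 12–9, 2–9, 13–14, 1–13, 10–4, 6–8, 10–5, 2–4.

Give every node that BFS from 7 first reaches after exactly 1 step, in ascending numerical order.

2, 10, 14

Level 0: 7
Level 1: 2, 10, 14
Level 2: 0, 4, 5, 8, 9, 11, 12, 13
Level 3: 1, 3, 6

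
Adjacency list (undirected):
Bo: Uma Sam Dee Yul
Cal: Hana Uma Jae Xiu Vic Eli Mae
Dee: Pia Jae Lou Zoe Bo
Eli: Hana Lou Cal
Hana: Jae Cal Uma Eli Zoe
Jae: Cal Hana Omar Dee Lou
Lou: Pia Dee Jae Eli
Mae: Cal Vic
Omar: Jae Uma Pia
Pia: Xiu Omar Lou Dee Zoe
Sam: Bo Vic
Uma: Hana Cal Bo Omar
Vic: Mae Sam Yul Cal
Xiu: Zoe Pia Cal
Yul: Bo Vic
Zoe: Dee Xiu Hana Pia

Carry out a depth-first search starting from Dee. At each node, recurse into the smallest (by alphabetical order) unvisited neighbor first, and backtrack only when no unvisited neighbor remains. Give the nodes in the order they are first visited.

Visit Dee
Dee → Bo
Bo → Sam
Sam → Vic
Vic → Cal
Cal → Eli
Eli → Hana
Hana → Jae
Jae → Lou
Lou → Pia
Pia → Omar
Omar → Uma
Pia → Xiu
Xiu → Zoe
Cal → Mae
Vic → Yul

Dee Bo Sam Vic Cal Eli Hana Jae Lou Pia Omar Uma Xiu Zoe Mae Yul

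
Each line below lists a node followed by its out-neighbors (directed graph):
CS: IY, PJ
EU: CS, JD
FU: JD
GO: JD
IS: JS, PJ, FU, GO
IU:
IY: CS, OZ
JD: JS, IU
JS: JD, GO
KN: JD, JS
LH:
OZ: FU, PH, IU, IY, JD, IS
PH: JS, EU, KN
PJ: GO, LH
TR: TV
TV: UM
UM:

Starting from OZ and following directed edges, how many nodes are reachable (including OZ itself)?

BFS from OZ visits: OZ, PH, JD, IY, IU, IS, FU, KN, JS, EU, CS, PJ, GO, LH
Reachable nodes: 14 of 17 total.

14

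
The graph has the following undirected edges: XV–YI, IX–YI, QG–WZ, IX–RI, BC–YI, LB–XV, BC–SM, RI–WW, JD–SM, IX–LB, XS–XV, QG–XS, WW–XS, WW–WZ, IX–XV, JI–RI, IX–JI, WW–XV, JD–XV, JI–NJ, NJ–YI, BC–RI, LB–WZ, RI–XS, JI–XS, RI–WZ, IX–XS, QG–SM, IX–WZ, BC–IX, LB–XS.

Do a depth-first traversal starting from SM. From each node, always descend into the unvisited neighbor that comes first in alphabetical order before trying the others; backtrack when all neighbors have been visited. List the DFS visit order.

SM → BC → IX → JI → NJ → YI → XV → JD → LB → WZ → QG → XS → RI → WW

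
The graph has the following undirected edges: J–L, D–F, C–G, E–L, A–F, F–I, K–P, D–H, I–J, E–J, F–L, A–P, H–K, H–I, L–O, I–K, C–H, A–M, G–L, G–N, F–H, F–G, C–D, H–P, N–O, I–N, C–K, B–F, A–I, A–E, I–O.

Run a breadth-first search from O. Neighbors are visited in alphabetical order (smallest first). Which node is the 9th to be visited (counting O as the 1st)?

Visit O; enqueue I, L, N → queue [I, L, N]
Visit I; enqueue A, F, H, J, K → queue [L, N, A, F, H, J, K]
Visit L; enqueue E, G → queue [N, A, F, H, J, K, E, G]
Visit N → queue [A, F, H, J, K, E, G]
Visit A; enqueue M, P → queue [F, H, J, K, E, G, M, P]
Visit F; enqueue B, D → queue [H, J, K, E, G, M, P, B, D]
Visit H; enqueue C → queue [J, K, E, G, M, P, B, D, C]
Visit J → queue [K, E, G, M, P, B, D, C]
Visit K → queue [E, G, M, P, B, D, C]
Visit E → queue [G, M, P, B, D, C]
Visit G → queue [M, P, B, D, C]
Visit M → queue [P, B, D, C]
Visit P → queue [B, D, C]
Visit B → queue [D, C]
Visit D → queue [C]
Visit C → queue []

Visit order: O, I, L, N, A, F, H, J, K, E, G, M, P, B, D, C

K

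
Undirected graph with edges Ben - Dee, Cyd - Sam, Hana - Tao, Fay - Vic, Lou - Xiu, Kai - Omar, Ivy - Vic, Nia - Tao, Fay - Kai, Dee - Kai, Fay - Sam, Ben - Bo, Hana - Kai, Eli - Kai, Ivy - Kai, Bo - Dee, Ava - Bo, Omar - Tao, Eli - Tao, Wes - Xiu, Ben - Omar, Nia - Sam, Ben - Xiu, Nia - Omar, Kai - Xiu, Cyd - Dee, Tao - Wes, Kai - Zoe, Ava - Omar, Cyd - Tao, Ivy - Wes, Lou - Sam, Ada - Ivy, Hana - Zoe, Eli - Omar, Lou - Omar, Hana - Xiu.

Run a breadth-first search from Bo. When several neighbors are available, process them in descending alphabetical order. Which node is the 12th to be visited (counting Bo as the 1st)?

Fay

Visit Bo; enqueue Dee, Ben, Ava → queue [Dee, Ben, Ava]
Visit Dee; enqueue Kai, Cyd → queue [Ben, Ava, Kai, Cyd]
Visit Ben; enqueue Xiu, Omar → queue [Ava, Kai, Cyd, Xiu, Omar]
Visit Ava → queue [Kai, Cyd, Xiu, Omar]
Visit Kai; enqueue Zoe, Ivy, Hana, Fay, Eli → queue [Cyd, Xiu, Omar, Zoe, Ivy, Hana, Fay, Eli]
Visit Cyd; enqueue Tao, Sam → queue [Xiu, Omar, Zoe, Ivy, Hana, Fay, Eli, Tao, Sam]
Visit Xiu; enqueue Wes, Lou → queue [Omar, Zoe, Ivy, Hana, Fay, Eli, Tao, Sam, Wes, Lou]
Visit Omar; enqueue Nia → queue [Zoe, Ivy, Hana, Fay, Eli, Tao, Sam, Wes, Lou, Nia]
Visit Zoe → queue [Ivy, Hana, Fay, Eli, Tao, Sam, Wes, Lou, Nia]
Visit Ivy; enqueue Vic, Ada → queue [Hana, Fay, Eli, Tao, Sam, Wes, Lou, Nia, Vic, Ada]
Visit Hana → queue [Fay, Eli, Tao, Sam, Wes, Lou, Nia, Vic, Ada]
Visit Fay → queue [Eli, Tao, Sam, Wes, Lou, Nia, Vic, Ada]
Visit Eli → queue [Tao, Sam, Wes, Lou, Nia, Vic, Ada]
Visit Tao → queue [Sam, Wes, Lou, Nia, Vic, Ada]
Visit Sam → queue [Wes, Lou, Nia, Vic, Ada]
Visit Wes → queue [Lou, Nia, Vic, Ada]
Visit Lou → queue [Nia, Vic, Ada]
Visit Nia → queue [Vic, Ada]
Visit Vic → queue [Ada]
Visit Ada → queue []

Visit order: Bo, Dee, Ben, Ava, Kai, Cyd, Xiu, Omar, Zoe, Ivy, Hana, Fay, Eli, Tao, Sam, Wes, Lou, Nia, Vic, Ada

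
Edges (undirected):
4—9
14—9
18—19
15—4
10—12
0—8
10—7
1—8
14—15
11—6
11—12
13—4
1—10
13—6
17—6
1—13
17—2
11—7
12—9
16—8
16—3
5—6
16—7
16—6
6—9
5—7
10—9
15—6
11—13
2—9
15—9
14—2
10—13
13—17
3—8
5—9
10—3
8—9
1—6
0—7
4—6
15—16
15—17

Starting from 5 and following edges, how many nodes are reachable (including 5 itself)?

18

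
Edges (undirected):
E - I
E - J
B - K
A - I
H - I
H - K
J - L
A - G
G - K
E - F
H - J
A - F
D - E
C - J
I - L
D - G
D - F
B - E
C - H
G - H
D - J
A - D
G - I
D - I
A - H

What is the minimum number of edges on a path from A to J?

2

Level 0: A
Level 1: D, F, G, H, I
Level 2: C, E, J, K, L
Level 3: B
J first appears at level 2.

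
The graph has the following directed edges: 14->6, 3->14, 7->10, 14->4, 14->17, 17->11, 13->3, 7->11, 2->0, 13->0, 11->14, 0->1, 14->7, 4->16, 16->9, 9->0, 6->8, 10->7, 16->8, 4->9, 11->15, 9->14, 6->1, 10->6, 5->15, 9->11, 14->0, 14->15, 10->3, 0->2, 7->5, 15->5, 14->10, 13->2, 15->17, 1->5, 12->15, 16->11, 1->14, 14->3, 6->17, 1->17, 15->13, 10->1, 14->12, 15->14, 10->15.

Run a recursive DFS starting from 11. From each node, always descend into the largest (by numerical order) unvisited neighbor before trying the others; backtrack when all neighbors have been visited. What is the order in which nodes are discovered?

Visit 11
11 → 15
15 → 17
15 → 14
14 → 12
14 → 10
10 → 7
7 → 5
10 → 6
6 → 8
6 → 1
10 → 3
14 → 4
4 → 16
16 → 9
9 → 0
0 → 2
15 → 13

11, 15, 17, 14, 12, 10, 7, 5, 6, 8, 1, 3, 4, 16, 9, 0, 2, 13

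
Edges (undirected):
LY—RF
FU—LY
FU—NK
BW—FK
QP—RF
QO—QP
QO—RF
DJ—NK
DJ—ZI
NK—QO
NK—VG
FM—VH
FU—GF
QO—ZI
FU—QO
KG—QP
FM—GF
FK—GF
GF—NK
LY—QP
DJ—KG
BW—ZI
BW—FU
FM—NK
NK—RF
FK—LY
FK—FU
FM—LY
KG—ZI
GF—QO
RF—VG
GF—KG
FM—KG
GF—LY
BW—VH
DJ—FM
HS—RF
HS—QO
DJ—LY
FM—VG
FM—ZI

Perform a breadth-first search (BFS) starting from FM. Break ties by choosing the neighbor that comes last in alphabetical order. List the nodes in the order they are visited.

Visit FM; enqueue ZI, VH, VG, NK, LY, KG, GF, DJ → queue [ZI, VH, VG, NK, LY, KG, GF, DJ]
Visit ZI; enqueue QO, BW → queue [VH, VG, NK, LY, KG, GF, DJ, QO, BW]
Visit VH → queue [VG, NK, LY, KG, GF, DJ, QO, BW]
Visit VG; enqueue RF → queue [NK, LY, KG, GF, DJ, QO, BW, RF]
Visit NK; enqueue FU → queue [LY, KG, GF, DJ, QO, BW, RF, FU]
Visit LY; enqueue QP, FK → queue [KG, GF, DJ, QO, BW, RF, FU, QP, FK]
Visit KG → queue [GF, DJ, QO, BW, RF, FU, QP, FK]
Visit GF → queue [DJ, QO, BW, RF, FU, QP, FK]
Visit DJ → queue [QO, BW, RF, FU, QP, FK]
Visit QO; enqueue HS → queue [BW, RF, FU, QP, FK, HS]
Visit BW → queue [RF, FU, QP, FK, HS]
Visit RF → queue [FU, QP, FK, HS]
Visit FU → queue [QP, FK, HS]
Visit QP → queue [FK, HS]
Visit FK → queue [HS]
Visit HS → queue []

FM, ZI, VH, VG, NK, LY, KG, GF, DJ, QO, BW, RF, FU, QP, FK, HS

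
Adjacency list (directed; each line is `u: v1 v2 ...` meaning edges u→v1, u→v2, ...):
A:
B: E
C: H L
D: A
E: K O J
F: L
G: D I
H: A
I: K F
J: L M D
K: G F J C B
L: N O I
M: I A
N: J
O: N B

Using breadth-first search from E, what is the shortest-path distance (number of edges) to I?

3

Level 0: E
Level 1: J, K, O
Level 2: B, C, D, F, G, L, M, N
Level 3: A, H, I
I first appears at level 3.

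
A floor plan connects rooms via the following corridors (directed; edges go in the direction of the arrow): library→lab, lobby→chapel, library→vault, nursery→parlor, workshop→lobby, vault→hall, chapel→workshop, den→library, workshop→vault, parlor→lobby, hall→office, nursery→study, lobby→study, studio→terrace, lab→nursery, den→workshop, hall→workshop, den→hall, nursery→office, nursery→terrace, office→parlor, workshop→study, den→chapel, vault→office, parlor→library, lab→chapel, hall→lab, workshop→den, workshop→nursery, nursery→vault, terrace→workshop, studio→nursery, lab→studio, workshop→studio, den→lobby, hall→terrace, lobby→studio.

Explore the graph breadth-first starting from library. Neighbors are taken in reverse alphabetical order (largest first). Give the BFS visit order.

library, vault, lab, office, hall, studio, nursery, chapel, parlor, workshop, terrace, study, lobby, den

Visit library; enqueue vault, lab → queue [vault, lab]
Visit vault; enqueue office, hall → queue [lab, office, hall]
Visit lab; enqueue studio, nursery, chapel → queue [office, hall, studio, nursery, chapel]
Visit office; enqueue parlor → queue [hall, studio, nursery, chapel, parlor]
Visit hall; enqueue workshop, terrace → queue [studio, nursery, chapel, parlor, workshop, terrace]
Visit studio → queue [nursery, chapel, parlor, workshop, terrace]
Visit nursery; enqueue study → queue [chapel, parlor, workshop, terrace, study]
Visit chapel → queue [parlor, workshop, terrace, study]
Visit parlor; enqueue lobby → queue [workshop, terrace, study, lobby]
Visit workshop; enqueue den → queue [terrace, study, lobby, den]
Visit terrace → queue [study, lobby, den]
Visit study → queue [lobby, den]
Visit lobby → queue [den]
Visit den → queue []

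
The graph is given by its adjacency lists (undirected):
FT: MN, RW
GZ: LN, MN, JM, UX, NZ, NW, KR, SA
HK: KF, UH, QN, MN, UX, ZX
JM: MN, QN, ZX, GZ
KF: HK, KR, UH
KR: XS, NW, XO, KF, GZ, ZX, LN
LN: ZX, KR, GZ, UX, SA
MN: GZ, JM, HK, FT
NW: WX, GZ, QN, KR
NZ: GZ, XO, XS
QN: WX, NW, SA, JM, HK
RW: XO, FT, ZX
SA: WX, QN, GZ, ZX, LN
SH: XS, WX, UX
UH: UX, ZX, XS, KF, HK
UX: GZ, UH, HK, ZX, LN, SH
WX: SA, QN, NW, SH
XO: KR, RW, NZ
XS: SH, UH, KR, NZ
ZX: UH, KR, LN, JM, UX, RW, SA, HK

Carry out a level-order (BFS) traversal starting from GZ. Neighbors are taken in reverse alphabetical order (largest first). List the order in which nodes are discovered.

GZ, UX, SA, NZ, NW, MN, LN, KR, JM, ZX, UH, SH, HK, WX, QN, XS, XO, FT, KF, RW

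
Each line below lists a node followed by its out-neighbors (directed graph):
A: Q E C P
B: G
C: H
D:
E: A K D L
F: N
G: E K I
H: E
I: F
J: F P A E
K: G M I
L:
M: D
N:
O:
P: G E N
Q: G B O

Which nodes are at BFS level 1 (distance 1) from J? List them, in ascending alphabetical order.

Level 0: J
Level 1: A, E, F, P
Level 2: C, D, G, K, L, N, Q
Level 3: B, H, I, M, O

A, E, F, P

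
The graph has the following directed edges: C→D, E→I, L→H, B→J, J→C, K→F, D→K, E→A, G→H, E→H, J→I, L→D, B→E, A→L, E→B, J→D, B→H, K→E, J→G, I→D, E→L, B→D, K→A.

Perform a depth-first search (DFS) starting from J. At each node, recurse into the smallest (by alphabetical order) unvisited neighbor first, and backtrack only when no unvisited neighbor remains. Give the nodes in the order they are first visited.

J -> C -> D -> K -> A -> L -> H -> E -> B -> I -> F -> G

Visit J
J → C
C → D
D → K
K → A
A → L
L → H
K → E
E → B
E → I
K → F
J → G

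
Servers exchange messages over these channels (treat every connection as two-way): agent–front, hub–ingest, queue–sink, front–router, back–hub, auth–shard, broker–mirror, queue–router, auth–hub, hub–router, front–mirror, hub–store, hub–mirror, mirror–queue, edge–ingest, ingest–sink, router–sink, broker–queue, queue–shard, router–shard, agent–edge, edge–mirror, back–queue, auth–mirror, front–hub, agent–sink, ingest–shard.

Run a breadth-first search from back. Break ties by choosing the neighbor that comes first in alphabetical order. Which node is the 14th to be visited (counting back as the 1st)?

Visit back; enqueue hub, queue → queue [hub, queue]
Visit hub; enqueue auth, front, ingest, mirror, router, store → queue [queue, auth, front, ingest, mirror, router, store]
Visit queue; enqueue broker, shard, sink → queue [auth, front, ingest, mirror, router, store, broker, shard, sink]
Visit auth → queue [front, ingest, mirror, router, store, broker, shard, sink]
Visit front; enqueue agent → queue [ingest, mirror, router, store, broker, shard, sink, agent]
Visit ingest; enqueue edge → queue [mirror, router, store, broker, shard, sink, agent, edge]
Visit mirror → queue [router, store, broker, shard, sink, agent, edge]
Visit router → queue [store, broker, shard, sink, agent, edge]
Visit store → queue [broker, shard, sink, agent, edge]
Visit broker → queue [shard, sink, agent, edge]
Visit shard → queue [sink, agent, edge]
Visit sink → queue [agent, edge]
Visit agent → queue [edge]
Visit edge → queue []

Visit order: back, hub, queue, auth, front, ingest, mirror, router, store, broker, shard, sink, agent, edge

edge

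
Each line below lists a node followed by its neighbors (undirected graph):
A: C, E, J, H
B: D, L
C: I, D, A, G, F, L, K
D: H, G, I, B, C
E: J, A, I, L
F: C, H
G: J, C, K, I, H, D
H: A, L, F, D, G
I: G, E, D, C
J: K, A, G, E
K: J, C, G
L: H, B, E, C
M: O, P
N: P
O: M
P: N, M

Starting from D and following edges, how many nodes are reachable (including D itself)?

BFS from D visits: D, B, C, G, H, I, L, A, F, K, J, E
Reachable nodes: 12 of 16 total.

12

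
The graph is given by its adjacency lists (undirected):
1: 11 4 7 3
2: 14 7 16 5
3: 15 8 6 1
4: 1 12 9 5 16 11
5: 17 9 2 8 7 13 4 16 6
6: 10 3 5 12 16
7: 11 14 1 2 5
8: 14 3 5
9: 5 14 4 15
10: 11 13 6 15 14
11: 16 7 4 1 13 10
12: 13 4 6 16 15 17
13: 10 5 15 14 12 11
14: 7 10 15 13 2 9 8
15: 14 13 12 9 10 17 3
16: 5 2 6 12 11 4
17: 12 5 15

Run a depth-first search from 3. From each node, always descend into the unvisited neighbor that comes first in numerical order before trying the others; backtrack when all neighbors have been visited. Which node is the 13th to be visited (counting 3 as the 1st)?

Visit 3
3 → 1
1 → 4
4 → 5
5 → 2
2 → 7
7 → 11
11 → 10
10 → 6
6 → 12
12 → 13
13 → 14
14 → 8
14 → 9
9 → 15
15 → 17
12 → 16

Visit order: 3, 1, 4, 5, 2, 7, 11, 10, 6, 12, 13, 14, 8, 9, 15, 17, 16

8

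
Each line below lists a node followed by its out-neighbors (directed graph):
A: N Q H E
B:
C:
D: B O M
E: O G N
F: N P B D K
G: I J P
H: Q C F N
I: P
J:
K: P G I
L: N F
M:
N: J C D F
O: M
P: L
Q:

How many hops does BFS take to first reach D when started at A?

2

Level 0: A
Level 1: E, H, N, Q
Level 2: C, D, F, G, J, O
Level 3: B, I, K, M, P
Level 4: L
D first appears at level 2.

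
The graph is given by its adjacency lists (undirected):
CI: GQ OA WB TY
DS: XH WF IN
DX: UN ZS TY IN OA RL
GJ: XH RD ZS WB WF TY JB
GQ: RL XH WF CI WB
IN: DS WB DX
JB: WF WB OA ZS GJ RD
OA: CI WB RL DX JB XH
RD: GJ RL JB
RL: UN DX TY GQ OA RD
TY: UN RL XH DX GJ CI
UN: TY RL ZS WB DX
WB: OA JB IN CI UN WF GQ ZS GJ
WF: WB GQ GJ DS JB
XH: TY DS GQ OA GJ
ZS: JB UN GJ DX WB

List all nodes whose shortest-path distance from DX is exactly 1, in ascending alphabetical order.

IN, OA, RL, TY, UN, ZS

Level 0: DX
Level 1: IN, OA, RL, TY, UN, ZS
Level 2: CI, DS, GJ, GQ, JB, RD, WB, XH
Level 3: WF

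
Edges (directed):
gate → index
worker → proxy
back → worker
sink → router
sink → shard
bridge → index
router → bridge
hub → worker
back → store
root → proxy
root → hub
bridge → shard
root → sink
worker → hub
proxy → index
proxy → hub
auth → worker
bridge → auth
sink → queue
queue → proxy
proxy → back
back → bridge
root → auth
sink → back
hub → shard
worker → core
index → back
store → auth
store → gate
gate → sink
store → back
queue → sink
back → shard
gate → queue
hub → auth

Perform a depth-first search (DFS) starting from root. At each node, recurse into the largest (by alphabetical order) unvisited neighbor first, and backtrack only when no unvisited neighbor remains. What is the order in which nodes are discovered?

Visit root
root → sink
sink → shard
sink → router
router → bridge
bridge → index
index → back
back → worker
worker → proxy
proxy → hub
hub → auth
worker → core
back → store
store → gate
gate → queue

root, sink, shard, router, bridge, index, back, worker, proxy, hub, auth, core, store, gate, queue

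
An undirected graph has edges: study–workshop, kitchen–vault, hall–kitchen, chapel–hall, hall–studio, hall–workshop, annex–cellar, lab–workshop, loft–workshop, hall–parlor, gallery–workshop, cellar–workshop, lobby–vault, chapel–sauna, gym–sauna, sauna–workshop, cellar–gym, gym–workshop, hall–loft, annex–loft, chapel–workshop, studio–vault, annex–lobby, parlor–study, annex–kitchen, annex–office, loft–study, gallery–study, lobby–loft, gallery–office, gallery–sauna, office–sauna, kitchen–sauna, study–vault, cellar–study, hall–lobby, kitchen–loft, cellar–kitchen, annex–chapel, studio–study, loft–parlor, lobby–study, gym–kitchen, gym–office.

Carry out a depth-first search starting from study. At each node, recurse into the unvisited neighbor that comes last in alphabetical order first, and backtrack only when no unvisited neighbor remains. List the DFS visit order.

study workshop sauna office gym kitchen vault studio hall parlor loft lobby annex chapel cellar gallery lab

Visit study
study → workshop
workshop → sauna
sauna → office
office → gym
gym → kitchen
kitchen → vault
vault → studio
studio → hall
hall → parlor
parlor → loft
loft → lobby
lobby → annex
annex → chapel
annex → cellar
office → gallery
workshop → lab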